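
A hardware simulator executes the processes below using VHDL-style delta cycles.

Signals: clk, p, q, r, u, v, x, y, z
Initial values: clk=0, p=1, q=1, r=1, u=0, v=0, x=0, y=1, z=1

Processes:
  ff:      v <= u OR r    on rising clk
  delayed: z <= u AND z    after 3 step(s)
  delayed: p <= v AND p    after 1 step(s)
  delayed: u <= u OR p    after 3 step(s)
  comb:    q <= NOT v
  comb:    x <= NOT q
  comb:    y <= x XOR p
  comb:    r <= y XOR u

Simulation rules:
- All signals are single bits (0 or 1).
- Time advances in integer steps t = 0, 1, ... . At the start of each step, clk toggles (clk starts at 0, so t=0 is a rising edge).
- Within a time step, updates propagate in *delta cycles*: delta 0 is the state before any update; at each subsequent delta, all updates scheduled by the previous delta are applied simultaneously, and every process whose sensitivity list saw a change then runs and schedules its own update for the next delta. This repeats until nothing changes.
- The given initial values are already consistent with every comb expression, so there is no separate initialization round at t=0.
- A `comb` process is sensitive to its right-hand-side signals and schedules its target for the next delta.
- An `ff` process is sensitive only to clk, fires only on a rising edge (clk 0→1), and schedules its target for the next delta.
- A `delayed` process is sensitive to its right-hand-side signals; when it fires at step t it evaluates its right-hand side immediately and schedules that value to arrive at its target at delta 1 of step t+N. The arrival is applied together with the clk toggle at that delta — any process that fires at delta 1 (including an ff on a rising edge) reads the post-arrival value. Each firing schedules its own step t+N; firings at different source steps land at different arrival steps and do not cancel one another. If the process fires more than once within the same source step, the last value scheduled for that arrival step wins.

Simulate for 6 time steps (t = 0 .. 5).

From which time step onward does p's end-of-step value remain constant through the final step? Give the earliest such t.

3

[bits: v,r,z,p,clk,q,u,x,y]
t=0: Δ0=011101001 Δ1=011111001 Δ2=111111001 Δ3=111110001 Δ4=111110011 Δ5=111110010 Δ6=101110010 | 6Δ
t=1: Δ0=101110010 Δ1=101100010 | 1Δ
t=2: Δ0=101100010 Δ1=101110010 Δ2=001110010 Δ3=001111010 Δ4=001111000 Δ5=001111001 Δ6=011111001 | 6Δ
t=3: Δ0=011111001 Δ1=011001001 Δ2=011001000 Δ3=001001000 | 3Δ
t=4: Δ0=001001000 Δ1=001011000 | 1Δ
t=5: Δ0=001011000 Δ1=001001000 | 1Δ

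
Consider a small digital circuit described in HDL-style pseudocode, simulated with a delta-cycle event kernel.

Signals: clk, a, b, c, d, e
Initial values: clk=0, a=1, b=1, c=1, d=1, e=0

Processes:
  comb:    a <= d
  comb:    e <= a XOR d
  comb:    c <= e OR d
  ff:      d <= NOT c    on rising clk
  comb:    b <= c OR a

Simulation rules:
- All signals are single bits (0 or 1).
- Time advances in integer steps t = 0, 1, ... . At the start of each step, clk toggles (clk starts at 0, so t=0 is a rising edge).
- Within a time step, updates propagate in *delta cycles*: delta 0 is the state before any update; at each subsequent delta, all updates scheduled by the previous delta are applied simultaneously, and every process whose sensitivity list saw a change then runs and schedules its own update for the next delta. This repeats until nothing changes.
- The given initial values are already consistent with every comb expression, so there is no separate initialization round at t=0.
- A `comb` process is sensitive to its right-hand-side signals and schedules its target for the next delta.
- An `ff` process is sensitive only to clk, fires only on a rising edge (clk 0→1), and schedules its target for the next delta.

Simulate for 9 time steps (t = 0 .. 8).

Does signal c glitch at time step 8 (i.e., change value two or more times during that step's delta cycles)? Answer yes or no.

yes

t0.Δ0 c=1 b=1 a=1 e=0 clk=0 d=1
t0.Δ1 c=1 b=1 a=1 e=0 clk=1 d=1
t0.Δ2 c=1 b=1 a=1 e=0 clk=1 d=0
t0.Δ3 c=0 b=1 a=0 e=1 clk=1 d=0
t0.Δ4 c=1 b=0 a=0 e=0 clk=1 d=0
t0.Δ5 c=0 b=1 a=0 e=0 clk=1 d=0
t0.Δ6 c=0 b=0 a=0 e=0 clk=1 d=0
t1.Δ0 c=0 b=0 a=0 e=0 clk=1 d=0
t1.Δ1 c=0 b=0 a=0 e=0 clk=0 d=0
t2.Δ0 c=0 b=0 a=0 e=0 clk=0 d=0
t2.Δ1 c=0 b=0 a=0 e=0 clk=1 d=0
t2.Δ2 c=0 b=0 a=0 e=0 clk=1 d=1
t2.Δ3 c=1 b=0 a=1 e=1 clk=1 d=1
t2.Δ4 c=1 b=1 a=1 e=0 clk=1 d=1
t3.Δ0 c=1 b=1 a=1 e=0 clk=1 d=1
t3.Δ1 c=1 b=1 a=1 e=0 clk=0 d=1
t4.Δ0 c=1 b=1 a=1 e=0 clk=0 d=1
t4.Δ1 c=1 b=1 a=1 e=0 clk=1 d=1
t4.Δ2 c=1 b=1 a=1 e=0 clk=1 d=0
t4.Δ3 c=0 b=1 a=0 e=1 clk=1 d=0
t4.Δ4 c=1 b=0 a=0 e=0 clk=1 d=0
t4.Δ5 c=0 b=1 a=0 e=0 clk=1 d=0
t4.Δ6 c=0 b=0 a=0 e=0 clk=1 d=0
t5.Δ0 c=0 b=0 a=0 e=0 clk=1 d=0
t5.Δ1 c=0 b=0 a=0 e=0 clk=0 d=0
t6.Δ0 c=0 b=0 a=0 e=0 clk=0 d=0
t6.Δ1 c=0 b=0 a=0 e=0 clk=1 d=0
t6.Δ2 c=0 b=0 a=0 e=0 clk=1 d=1
t6.Δ3 c=1 b=0 a=1 e=1 clk=1 d=1
t6.Δ4 c=1 b=1 a=1 e=0 clk=1 d=1
t7.Δ0 c=1 b=1 a=1 e=0 clk=1 d=1
t7.Δ1 c=1 b=1 a=1 e=0 clk=0 d=1
t8.Δ0 c=1 b=1 a=1 e=0 clk=0 d=1
t8.Δ1 c=1 b=1 a=1 e=0 clk=1 d=1
t8.Δ2 c=1 b=1 a=1 e=0 clk=1 d=0
t8.Δ3 c=0 b=1 a=0 e=1 clk=1 d=0
t8.Δ4 c=1 b=0 a=0 e=0 clk=1 d=0
t8.Δ5 c=0 b=1 a=0 e=0 clk=1 d=0
t8.Δ6 c=0 b=0 a=0 e=0 clk=1 d=0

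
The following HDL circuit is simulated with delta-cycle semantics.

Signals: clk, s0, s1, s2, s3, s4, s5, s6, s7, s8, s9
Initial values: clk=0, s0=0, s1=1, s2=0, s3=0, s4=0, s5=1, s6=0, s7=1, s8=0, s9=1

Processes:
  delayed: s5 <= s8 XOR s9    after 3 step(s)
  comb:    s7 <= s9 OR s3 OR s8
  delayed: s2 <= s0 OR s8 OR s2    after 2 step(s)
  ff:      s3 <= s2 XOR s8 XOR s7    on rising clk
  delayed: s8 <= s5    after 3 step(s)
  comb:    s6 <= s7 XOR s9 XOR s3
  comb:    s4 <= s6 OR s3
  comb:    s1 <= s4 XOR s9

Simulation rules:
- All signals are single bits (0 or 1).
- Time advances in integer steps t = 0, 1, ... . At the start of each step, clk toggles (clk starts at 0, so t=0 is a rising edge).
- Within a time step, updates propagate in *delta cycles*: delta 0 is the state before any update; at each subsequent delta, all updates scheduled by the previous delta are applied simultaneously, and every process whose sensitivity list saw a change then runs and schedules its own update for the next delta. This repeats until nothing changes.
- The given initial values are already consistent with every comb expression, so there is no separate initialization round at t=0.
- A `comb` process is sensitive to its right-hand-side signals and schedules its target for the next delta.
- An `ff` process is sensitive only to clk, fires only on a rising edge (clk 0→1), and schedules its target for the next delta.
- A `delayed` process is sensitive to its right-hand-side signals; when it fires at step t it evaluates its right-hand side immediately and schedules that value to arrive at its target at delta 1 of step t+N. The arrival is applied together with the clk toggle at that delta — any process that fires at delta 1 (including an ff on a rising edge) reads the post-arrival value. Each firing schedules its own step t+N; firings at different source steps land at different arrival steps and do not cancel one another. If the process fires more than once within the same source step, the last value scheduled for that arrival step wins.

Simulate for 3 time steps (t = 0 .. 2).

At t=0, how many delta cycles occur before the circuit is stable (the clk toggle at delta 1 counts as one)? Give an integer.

4

t=0 Δ0: s0=0 s7=1 s9=1 s1=1 s3=0 s8=0 s5=1 s4=0 s2=0 clk=0 s6=0
  Δ1: clk:0→1
  Δ2: s3:0→1
  Δ3: s4:0→1, s6:0→1
  Δ4: s1:1→0
  (4Δ to stable)
t=1 Δ0: s0=0 s7=1 s9=1 s1=0 s3=1 s8=0 s5=1 s4=1 s2=0 clk=1 s6=1
  Δ1: clk:1→0
  (1Δ to stable)
t=2 Δ0: s0=0 s7=1 s9=1 s1=0 s3=1 s8=0 s5=1 s4=1 s2=0 clk=0 s6=1
  Δ1: clk:0→1
  (1Δ to stable)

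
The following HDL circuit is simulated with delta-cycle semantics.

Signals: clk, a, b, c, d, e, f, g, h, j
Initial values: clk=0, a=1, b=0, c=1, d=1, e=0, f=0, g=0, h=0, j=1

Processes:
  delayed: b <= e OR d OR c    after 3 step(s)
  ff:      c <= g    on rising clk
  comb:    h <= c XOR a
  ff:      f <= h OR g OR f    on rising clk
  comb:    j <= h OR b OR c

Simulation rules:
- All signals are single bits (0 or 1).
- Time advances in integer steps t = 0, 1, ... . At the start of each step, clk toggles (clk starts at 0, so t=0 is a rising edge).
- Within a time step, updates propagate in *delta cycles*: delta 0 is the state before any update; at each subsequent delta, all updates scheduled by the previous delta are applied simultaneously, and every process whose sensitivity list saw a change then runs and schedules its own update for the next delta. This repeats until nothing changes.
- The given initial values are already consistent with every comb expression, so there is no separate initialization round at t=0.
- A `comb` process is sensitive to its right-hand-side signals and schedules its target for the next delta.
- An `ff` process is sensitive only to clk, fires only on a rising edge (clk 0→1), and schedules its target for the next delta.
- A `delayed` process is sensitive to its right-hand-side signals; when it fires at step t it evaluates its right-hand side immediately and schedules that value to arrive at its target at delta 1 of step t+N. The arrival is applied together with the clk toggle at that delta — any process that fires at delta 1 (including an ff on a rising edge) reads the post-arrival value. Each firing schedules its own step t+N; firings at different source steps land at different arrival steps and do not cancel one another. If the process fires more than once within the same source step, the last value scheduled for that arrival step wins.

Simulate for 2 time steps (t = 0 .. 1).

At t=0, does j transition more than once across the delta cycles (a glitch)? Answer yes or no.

t=0 Δ0: c=1 clk=0 j=1 e=0 g=0 b=0 h=0 a=1 d=1 f=0
  Δ1: clk:0→1
  Δ2: c:1→0
  Δ3: j:1→0, h:0→1
  Δ4: j:0→1
  (4Δ to stable)
t=1 Δ0: c=0 clk=1 j=1 e=0 g=0 b=0 h=1 a=1 d=1 f=0
  Δ1: clk:1→0
  (1Δ to stable)

yes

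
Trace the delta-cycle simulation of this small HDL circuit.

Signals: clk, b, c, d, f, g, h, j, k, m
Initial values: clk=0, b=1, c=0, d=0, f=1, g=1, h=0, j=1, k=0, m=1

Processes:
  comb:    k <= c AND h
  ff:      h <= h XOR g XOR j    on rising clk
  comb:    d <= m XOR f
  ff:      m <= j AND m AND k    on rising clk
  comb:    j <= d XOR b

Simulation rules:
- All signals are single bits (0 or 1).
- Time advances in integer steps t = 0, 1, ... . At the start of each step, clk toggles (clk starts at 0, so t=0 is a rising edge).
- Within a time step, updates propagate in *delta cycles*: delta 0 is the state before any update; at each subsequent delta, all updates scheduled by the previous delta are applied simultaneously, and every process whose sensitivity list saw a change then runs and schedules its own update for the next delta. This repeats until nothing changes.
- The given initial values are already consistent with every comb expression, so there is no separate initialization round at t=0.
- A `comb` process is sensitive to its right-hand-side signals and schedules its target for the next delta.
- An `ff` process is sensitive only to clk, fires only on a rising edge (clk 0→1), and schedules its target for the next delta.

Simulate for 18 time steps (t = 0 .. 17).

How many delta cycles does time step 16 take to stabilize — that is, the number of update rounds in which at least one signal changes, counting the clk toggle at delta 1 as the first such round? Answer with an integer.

2

t0.Δ0 k=0 f=1 g=1 d=0 j=1 h=0 b=1 clk=0 m=1 c=0
t0.Δ1 k=0 f=1 g=1 d=0 j=1 h=0 b=1 clk=1 m=1 c=0
t0.Δ2 k=0 f=1 g=1 d=0 j=1 h=0 b=1 clk=1 m=0 c=0
t0.Δ3 k=0 f=1 g=1 d=1 j=1 h=0 b=1 clk=1 m=0 c=0
t0.Δ4 k=0 f=1 g=1 d=1 j=0 h=0 b=1 clk=1 m=0 c=0
t1.Δ0 k=0 f=1 g=1 d=1 j=0 h=0 b=1 clk=1 m=0 c=0
t1.Δ1 k=0 f=1 g=1 d=1 j=0 h=0 b=1 clk=0 m=0 c=0
t2.Δ0 k=0 f=1 g=1 d=1 j=0 h=0 b=1 clk=0 m=0 c=0
t2.Δ1 k=0 f=1 g=1 d=1 j=0 h=0 b=1 clk=1 m=0 c=0
t2.Δ2 k=0 f=1 g=1 d=1 j=0 h=1 b=1 clk=1 m=0 c=0
t3.Δ0 k=0 f=1 g=1 d=1 j=0 h=1 b=1 clk=1 m=0 c=0
t3.Δ1 k=0 f=1 g=1 d=1 j=0 h=1 b=1 clk=0 m=0 c=0
t4.Δ0 k=0 f=1 g=1 d=1 j=0 h=1 b=1 clk=0 m=0 c=0
t4.Δ1 k=0 f=1 g=1 d=1 j=0 h=1 b=1 clk=1 m=0 c=0
t4.Δ2 k=0 f=1 g=1 d=1 j=0 h=0 b=1 clk=1 m=0 c=0
t5.Δ0 k=0 f=1 g=1 d=1 j=0 h=0 b=1 clk=1 m=0 c=0
t5.Δ1 k=0 f=1 g=1 d=1 j=0 h=0 b=1 clk=0 m=0 c=0
t6.Δ0 k=0 f=1 g=1 d=1 j=0 h=0 b=1 clk=0 m=0 c=0
t6.Δ1 k=0 f=1 g=1 d=1 j=0 h=0 b=1 clk=1 m=0 c=0
t6.Δ2 k=0 f=1 g=1 d=1 j=0 h=1 b=1 clk=1 m=0 c=0
t7.Δ0 k=0 f=1 g=1 d=1 j=0 h=1 b=1 clk=1 m=0 c=0
t7.Δ1 k=0 f=1 g=1 d=1 j=0 h=1 b=1 clk=0 m=0 c=0
t8.Δ0 k=0 f=1 g=1 d=1 j=0 h=1 b=1 clk=0 m=0 c=0
t8.Δ1 k=0 f=1 g=1 d=1 j=0 h=1 b=1 clk=1 m=0 c=0
t8.Δ2 k=0 f=1 g=1 d=1 j=0 h=0 b=1 clk=1 m=0 c=0
t9.Δ0 k=0 f=1 g=1 d=1 j=0 h=0 b=1 clk=1 m=0 c=0
t9.Δ1 k=0 f=1 g=1 d=1 j=0 h=0 b=1 clk=0 m=0 c=0
t10.Δ0 k=0 f=1 g=1 d=1 j=0 h=0 b=1 clk=0 m=0 c=0
t10.Δ1 k=0 f=1 g=1 d=1 j=0 h=0 b=1 clk=1 m=0 c=0
t10.Δ2 k=0 f=1 g=1 d=1 j=0 h=1 b=1 clk=1 m=0 c=0
t11.Δ0 k=0 f=1 g=1 d=1 j=0 h=1 b=1 clk=1 m=0 c=0
t11.Δ1 k=0 f=1 g=1 d=1 j=0 h=1 b=1 clk=0 m=0 c=0
t12.Δ0 k=0 f=1 g=1 d=1 j=0 h=1 b=1 clk=0 m=0 c=0
t12.Δ1 k=0 f=1 g=1 d=1 j=0 h=1 b=1 clk=1 m=0 c=0
t12.Δ2 k=0 f=1 g=1 d=1 j=0 h=0 b=1 clk=1 m=0 c=0
t13.Δ0 k=0 f=1 g=1 d=1 j=0 h=0 b=1 clk=1 m=0 c=0
t13.Δ1 k=0 f=1 g=1 d=1 j=0 h=0 b=1 clk=0 m=0 c=0
t14.Δ0 k=0 f=1 g=1 d=1 j=0 h=0 b=1 clk=0 m=0 c=0
t14.Δ1 k=0 f=1 g=1 d=1 j=0 h=0 b=1 clk=1 m=0 c=0
t14.Δ2 k=0 f=1 g=1 d=1 j=0 h=1 b=1 clk=1 m=0 c=0
t15.Δ0 k=0 f=1 g=1 d=1 j=0 h=1 b=1 clk=1 m=0 c=0
t15.Δ1 k=0 f=1 g=1 d=1 j=0 h=1 b=1 clk=0 m=0 c=0
t16.Δ0 k=0 f=1 g=1 d=1 j=0 h=1 b=1 clk=0 m=0 c=0
t16.Δ1 k=0 f=1 g=1 d=1 j=0 h=1 b=1 clk=1 m=0 c=0
t16.Δ2 k=0 f=1 g=1 d=1 j=0 h=0 b=1 clk=1 m=0 c=0
t17.Δ0 k=0 f=1 g=1 d=1 j=0 h=0 b=1 clk=1 m=0 c=0
t17.Δ1 k=0 f=1 g=1 d=1 j=0 h=0 b=1 clk=0 m=0 c=0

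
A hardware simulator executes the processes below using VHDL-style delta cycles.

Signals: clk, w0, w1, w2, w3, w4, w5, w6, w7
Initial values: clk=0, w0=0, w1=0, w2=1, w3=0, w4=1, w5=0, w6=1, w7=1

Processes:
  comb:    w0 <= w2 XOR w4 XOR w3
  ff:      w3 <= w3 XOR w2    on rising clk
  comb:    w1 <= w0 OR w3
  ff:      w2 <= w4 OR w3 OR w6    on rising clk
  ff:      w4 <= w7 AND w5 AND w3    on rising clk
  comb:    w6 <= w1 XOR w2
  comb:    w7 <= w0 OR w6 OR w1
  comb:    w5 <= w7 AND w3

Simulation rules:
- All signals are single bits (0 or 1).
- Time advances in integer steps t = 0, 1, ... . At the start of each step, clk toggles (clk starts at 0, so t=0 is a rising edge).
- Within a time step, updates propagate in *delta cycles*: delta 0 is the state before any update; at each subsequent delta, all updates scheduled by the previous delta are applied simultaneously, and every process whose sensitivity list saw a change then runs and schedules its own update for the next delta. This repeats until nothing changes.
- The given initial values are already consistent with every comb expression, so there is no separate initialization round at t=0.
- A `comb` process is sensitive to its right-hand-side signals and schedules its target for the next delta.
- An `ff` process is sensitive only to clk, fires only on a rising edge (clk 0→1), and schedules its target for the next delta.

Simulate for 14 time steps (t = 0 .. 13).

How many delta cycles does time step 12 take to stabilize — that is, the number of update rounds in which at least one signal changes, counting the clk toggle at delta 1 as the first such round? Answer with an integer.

4

t0.Δ0 w7=1 w3=0 w4=1 w6=1 w5=0 clk=0 w1=0 w0=0 w2=1
t0.Δ1 w7=1 w3=0 w4=1 w6=1 w5=0 clk=1 w1=0 w0=0 w2=1
t0.Δ2 w7=1 w3=1 w4=0 w6=1 w5=0 clk=1 w1=0 w0=0 w2=1
t0.Δ3 w7=1 w3=1 w4=0 w6=1 w5=1 clk=1 w1=1 w0=0 w2=1
t0.Δ4 w7=1 w3=1 w4=0 w6=0 w5=1 clk=1 w1=1 w0=0 w2=1
t1.Δ0 w7=1 w3=1 w4=0 w6=0 w5=1 clk=1 w1=1 w0=0 w2=1
t1.Δ1 w7=1 w3=1 w4=0 w6=0 w5=1 clk=0 w1=1 w0=0 w2=1
t2.Δ0 w7=1 w3=1 w4=0 w6=0 w5=1 clk=0 w1=1 w0=0 w2=1
t2.Δ1 w7=1 w3=1 w4=0 w6=0 w5=1 clk=1 w1=1 w0=0 w2=1
t2.Δ2 w7=1 w3=0 w4=1 w6=0 w5=1 clk=1 w1=1 w0=0 w2=1
t2.Δ3 w7=1 w3=0 w4=1 w6=0 w5=0 clk=1 w1=0 w0=0 w2=1
t2.Δ4 w7=0 w3=0 w4=1 w6=1 w5=0 clk=1 w1=0 w0=0 w2=1
t2.Δ5 w7=1 w3=0 w4=1 w6=1 w5=0 clk=1 w1=0 w0=0 w2=1
t3.Δ0 w7=1 w3=0 w4=1 w6=1 w5=0 clk=1 w1=0 w0=0 w2=1
t3.Δ1 w7=1 w3=0 w4=1 w6=1 w5=0 clk=0 w1=0 w0=0 w2=1
t4.Δ0 w7=1 w3=0 w4=1 w6=1 w5=0 clk=0 w1=0 w0=0 w2=1
t4.Δ1 w7=1 w3=0 w4=1 w6=1 w5=0 clk=1 w1=0 w0=0 w2=1
t4.Δ2 w7=1 w3=1 w4=0 w6=1 w5=0 clk=1 w1=0 w0=0 w2=1
t4.Δ3 w7=1 w3=1 w4=0 w6=1 w5=1 clk=1 w1=1 w0=0 w2=1
t4.Δ4 w7=1 w3=1 w4=0 w6=0 w5=1 clk=1 w1=1 w0=0 w2=1
t5.Δ0 w7=1 w3=1 w4=0 w6=0 w5=1 clk=1 w1=1 w0=0 w2=1
t5.Δ1 w7=1 w3=1 w4=0 w6=0 w5=1 clk=0 w1=1 w0=0 w2=1
t6.Δ0 w7=1 w3=1 w4=0 w6=0 w5=1 clk=0 w1=1 w0=0 w2=1
t6.Δ1 w7=1 w3=1 w4=0 w6=0 w5=1 clk=1 w1=1 w0=0 w2=1
t6.Δ2 w7=1 w3=0 w4=1 w6=0 w5=1 clk=1 w1=1 w0=0 w2=1
t6.Δ3 w7=1 w3=0 w4=1 w6=0 w5=0 clk=1 w1=0 w0=0 w2=1
t6.Δ4 w7=0 w3=0 w4=1 w6=1 w5=0 clk=1 w1=0 w0=0 w2=1
t6.Δ5 w7=1 w3=0 w4=1 w6=1 w5=0 clk=1 w1=0 w0=0 w2=1
t7.Δ0 w7=1 w3=0 w4=1 w6=1 w5=0 clk=1 w1=0 w0=0 w2=1
t7.Δ1 w7=1 w3=0 w4=1 w6=1 w5=0 clk=0 w1=0 w0=0 w2=1
t8.Δ0 w7=1 w3=0 w4=1 w6=1 w5=0 clk=0 w1=0 w0=0 w2=1
t8.Δ1 w7=1 w3=0 w4=1 w6=1 w5=0 clk=1 w1=0 w0=0 w2=1
t8.Δ2 w7=1 w3=1 w4=0 w6=1 w5=0 clk=1 w1=0 w0=0 w2=1
t8.Δ3 w7=1 w3=1 w4=0 w6=1 w5=1 clk=1 w1=1 w0=0 w2=1
t8.Δ4 w7=1 w3=1 w4=0 w6=0 w5=1 clk=1 w1=1 w0=0 w2=1
t9.Δ0 w7=1 w3=1 w4=0 w6=0 w5=1 clk=1 w1=1 w0=0 w2=1
t9.Δ1 w7=1 w3=1 w4=0 w6=0 w5=1 clk=0 w1=1 w0=0 w2=1
t10.Δ0 w7=1 w3=1 w4=0 w6=0 w5=1 clk=0 w1=1 w0=0 w2=1
t10.Δ1 w7=1 w3=1 w4=0 w6=0 w5=1 clk=1 w1=1 w0=0 w2=1
t10.Δ2 w7=1 w3=0 w4=1 w6=0 w5=1 clk=1 w1=1 w0=0 w2=1
t10.Δ3 w7=1 w3=0 w4=1 w6=0 w5=0 clk=1 w1=0 w0=0 w2=1
t10.Δ4 w7=0 w3=0 w4=1 w6=1 w5=0 clk=1 w1=0 w0=0 w2=1
t10.Δ5 w7=1 w3=0 w4=1 w6=1 w5=0 clk=1 w1=0 w0=0 w2=1
t11.Δ0 w7=1 w3=0 w4=1 w6=1 w5=0 clk=1 w1=0 w0=0 w2=1
t11.Δ1 w7=1 w3=0 w4=1 w6=1 w5=0 clk=0 w1=0 w0=0 w2=1
t12.Δ0 w7=1 w3=0 w4=1 w6=1 w5=0 clk=0 w1=0 w0=0 w2=1
t12.Δ1 w7=1 w3=0 w4=1 w6=1 w5=0 clk=1 w1=0 w0=0 w2=1
t12.Δ2 w7=1 w3=1 w4=0 w6=1 w5=0 clk=1 w1=0 w0=0 w2=1
t12.Δ3 w7=1 w3=1 w4=0 w6=1 w5=1 clk=1 w1=1 w0=0 w2=1
t12.Δ4 w7=1 w3=1 w4=0 w6=0 w5=1 clk=1 w1=1 w0=0 w2=1
t13.Δ0 w7=1 w3=1 w4=0 w6=0 w5=1 clk=1 w1=1 w0=0 w2=1
t13.Δ1 w7=1 w3=1 w4=0 w6=0 w5=1 clk=0 w1=1 w0=0 w2=1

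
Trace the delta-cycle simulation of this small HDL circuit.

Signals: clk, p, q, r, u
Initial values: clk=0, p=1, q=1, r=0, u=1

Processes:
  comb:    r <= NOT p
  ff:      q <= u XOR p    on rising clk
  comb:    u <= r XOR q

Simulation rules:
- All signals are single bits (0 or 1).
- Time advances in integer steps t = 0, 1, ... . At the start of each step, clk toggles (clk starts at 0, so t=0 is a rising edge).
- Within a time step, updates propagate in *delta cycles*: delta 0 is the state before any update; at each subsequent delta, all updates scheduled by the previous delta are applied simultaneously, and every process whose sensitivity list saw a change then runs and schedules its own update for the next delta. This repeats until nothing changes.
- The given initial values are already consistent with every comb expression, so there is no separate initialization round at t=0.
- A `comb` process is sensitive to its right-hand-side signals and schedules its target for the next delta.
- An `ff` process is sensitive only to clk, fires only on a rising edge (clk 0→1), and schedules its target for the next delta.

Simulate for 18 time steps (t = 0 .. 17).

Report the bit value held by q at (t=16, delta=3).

t0.Δ0 r=0 p=1 q=1 u=1 clk=0
t0.Δ1 r=0 p=1 q=1 u=1 clk=1
t0.Δ2 r=0 p=1 q=0 u=1 clk=1
t0.Δ3 r=0 p=1 q=0 u=0 clk=1
t1.Δ0 r=0 p=1 q=0 u=0 clk=1
t1.Δ1 r=0 p=1 q=0 u=0 clk=0
t2.Δ0 r=0 p=1 q=0 u=0 clk=0
t2.Δ1 r=0 p=1 q=0 u=0 clk=1
t2.Δ2 r=0 p=1 q=1 u=0 clk=1
t2.Δ3 r=0 p=1 q=1 u=1 clk=1
t3.Δ0 r=0 p=1 q=1 u=1 clk=1
t3.Δ1 r=0 p=1 q=1 u=1 clk=0
t4.Δ0 r=0 p=1 q=1 u=1 clk=0
t4.Δ1 r=0 p=1 q=1 u=1 clk=1
t4.Δ2 r=0 p=1 q=0 u=1 clk=1
t4.Δ3 r=0 p=1 q=0 u=0 clk=1
t5.Δ0 r=0 p=1 q=0 u=0 clk=1
t5.Δ1 r=0 p=1 q=0 u=0 clk=0
t6.Δ0 r=0 p=1 q=0 u=0 clk=0
t6.Δ1 r=0 p=1 q=0 u=0 clk=1
t6.Δ2 r=0 p=1 q=1 u=0 clk=1
t6.Δ3 r=0 p=1 q=1 u=1 clk=1
t7.Δ0 r=0 p=1 q=1 u=1 clk=1
t7.Δ1 r=0 p=1 q=1 u=1 clk=0
t8.Δ0 r=0 p=1 q=1 u=1 clk=0
t8.Δ1 r=0 p=1 q=1 u=1 clk=1
t8.Δ2 r=0 p=1 q=0 u=1 clk=1
t8.Δ3 r=0 p=1 q=0 u=0 clk=1
t9.Δ0 r=0 p=1 q=0 u=0 clk=1
t9.Δ1 r=0 p=1 q=0 u=0 clk=0
t10.Δ0 r=0 p=1 q=0 u=0 clk=0
t10.Δ1 r=0 p=1 q=0 u=0 clk=1
t10.Δ2 r=0 p=1 q=1 u=0 clk=1
t10.Δ3 r=0 p=1 q=1 u=1 clk=1
t11.Δ0 r=0 p=1 q=1 u=1 clk=1
t11.Δ1 r=0 p=1 q=1 u=1 clk=0
t12.Δ0 r=0 p=1 q=1 u=1 clk=0
t12.Δ1 r=0 p=1 q=1 u=1 clk=1
t12.Δ2 r=0 p=1 q=0 u=1 clk=1
t12.Δ3 r=0 p=1 q=0 u=0 clk=1
t13.Δ0 r=0 p=1 q=0 u=0 clk=1
t13.Δ1 r=0 p=1 q=0 u=0 clk=0
t14.Δ0 r=0 p=1 q=0 u=0 clk=0
t14.Δ1 r=0 p=1 q=0 u=0 clk=1
t14.Δ2 r=0 p=1 q=1 u=0 clk=1
t14.Δ3 r=0 p=1 q=1 u=1 clk=1
t15.Δ0 r=0 p=1 q=1 u=1 clk=1
t15.Δ1 r=0 p=1 q=1 u=1 clk=0
t16.Δ0 r=0 p=1 q=1 u=1 clk=0
t16.Δ1 r=0 p=1 q=1 u=1 clk=1
t16.Δ2 r=0 p=1 q=0 u=1 clk=1
t16.Δ3 r=0 p=1 q=0 u=0 clk=1
t17.Δ0 r=0 p=1 q=0 u=0 clk=1
t17.Δ1 r=0 p=1 q=0 u=0 clk=0

0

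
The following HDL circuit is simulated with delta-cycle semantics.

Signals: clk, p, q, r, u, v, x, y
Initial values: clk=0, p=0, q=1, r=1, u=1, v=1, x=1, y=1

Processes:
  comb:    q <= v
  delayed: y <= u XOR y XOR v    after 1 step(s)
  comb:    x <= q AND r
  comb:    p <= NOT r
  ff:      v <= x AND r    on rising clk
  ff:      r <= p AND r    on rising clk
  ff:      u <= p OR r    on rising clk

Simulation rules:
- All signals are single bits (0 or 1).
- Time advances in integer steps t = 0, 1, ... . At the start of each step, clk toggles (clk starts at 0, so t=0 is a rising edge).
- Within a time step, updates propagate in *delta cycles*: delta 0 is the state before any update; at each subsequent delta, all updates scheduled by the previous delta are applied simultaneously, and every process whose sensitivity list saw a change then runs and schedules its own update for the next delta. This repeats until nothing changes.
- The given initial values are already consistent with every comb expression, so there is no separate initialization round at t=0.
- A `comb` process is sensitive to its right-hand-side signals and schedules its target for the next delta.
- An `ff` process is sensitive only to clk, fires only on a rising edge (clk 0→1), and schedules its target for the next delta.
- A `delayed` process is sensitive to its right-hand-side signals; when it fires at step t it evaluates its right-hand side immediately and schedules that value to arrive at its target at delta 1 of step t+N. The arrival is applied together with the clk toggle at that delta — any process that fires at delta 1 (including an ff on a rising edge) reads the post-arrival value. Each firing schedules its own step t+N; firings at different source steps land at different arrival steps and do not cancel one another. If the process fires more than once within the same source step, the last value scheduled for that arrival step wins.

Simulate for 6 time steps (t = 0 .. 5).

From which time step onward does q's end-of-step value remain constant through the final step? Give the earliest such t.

2

t0.Δ0 x=1 r=1 p=0 v=1 clk=0 u=1 y=1 q=1
t0.Δ1 x=1 r=1 p=0 v=1 clk=1 u=1 y=1 q=1
t0.Δ2 x=1 r=0 p=0 v=1 clk=1 u=1 y=1 q=1
t0.Δ3 x=0 r=0 p=1 v=1 clk=1 u=1 y=1 q=1
t1.Δ0 x=0 r=0 p=1 v=1 clk=1 u=1 y=1 q=1
t1.Δ1 x=0 r=0 p=1 v=1 clk=0 u=1 y=1 q=1
t2.Δ0 x=0 r=0 p=1 v=1 clk=0 u=1 y=1 q=1
t2.Δ1 x=0 r=0 p=1 v=1 clk=1 u=1 y=1 q=1
t2.Δ2 x=0 r=0 p=1 v=0 clk=1 u=1 y=1 q=1
t2.Δ3 x=0 r=0 p=1 v=0 clk=1 u=1 y=1 q=0
t3.Δ0 x=0 r=0 p=1 v=0 clk=1 u=1 y=1 q=0
t3.Δ1 x=0 r=0 p=1 v=0 clk=0 u=1 y=0 q=0
t4.Δ0 x=0 r=0 p=1 v=0 clk=0 u=1 y=0 q=0
t4.Δ1 x=0 r=0 p=1 v=0 clk=1 u=1 y=1 q=0
t5.Δ0 x=0 r=0 p=1 v=0 clk=1 u=1 y=1 q=0
t5.Δ1 x=0 r=0 p=1 v=0 clk=0 u=1 y=0 q=0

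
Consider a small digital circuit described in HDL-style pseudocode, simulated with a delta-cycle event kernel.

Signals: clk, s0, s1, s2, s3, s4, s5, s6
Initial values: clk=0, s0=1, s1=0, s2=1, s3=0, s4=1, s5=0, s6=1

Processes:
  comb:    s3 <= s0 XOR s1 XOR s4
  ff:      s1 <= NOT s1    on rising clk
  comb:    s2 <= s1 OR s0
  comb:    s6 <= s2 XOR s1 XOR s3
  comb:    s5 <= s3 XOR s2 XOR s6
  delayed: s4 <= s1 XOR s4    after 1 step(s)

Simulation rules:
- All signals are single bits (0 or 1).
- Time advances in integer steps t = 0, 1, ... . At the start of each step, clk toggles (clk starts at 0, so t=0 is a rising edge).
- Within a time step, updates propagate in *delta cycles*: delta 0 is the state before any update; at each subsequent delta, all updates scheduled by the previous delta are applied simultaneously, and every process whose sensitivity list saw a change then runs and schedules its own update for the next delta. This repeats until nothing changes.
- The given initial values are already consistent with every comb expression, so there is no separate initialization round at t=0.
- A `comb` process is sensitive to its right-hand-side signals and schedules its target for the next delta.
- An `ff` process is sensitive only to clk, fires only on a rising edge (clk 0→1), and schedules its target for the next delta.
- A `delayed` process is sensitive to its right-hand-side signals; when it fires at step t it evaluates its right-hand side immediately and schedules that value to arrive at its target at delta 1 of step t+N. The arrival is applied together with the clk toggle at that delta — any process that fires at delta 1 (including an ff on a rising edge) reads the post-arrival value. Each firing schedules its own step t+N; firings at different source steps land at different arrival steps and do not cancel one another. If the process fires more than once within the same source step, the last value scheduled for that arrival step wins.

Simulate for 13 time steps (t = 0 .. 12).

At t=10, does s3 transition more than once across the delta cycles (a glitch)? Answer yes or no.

t=0 Δ0: s2=1 s3=0 s1=0 s5=0 s0=1 clk=0 s6=1 s4=1
  Δ1: clk:0→1
  Δ2: s1:0→1
  Δ3: s3:0→1, s6:1→0
  Δ4: s6:0→1
  Δ5: s5:0→1
  (5Δ to stable)
t=1 Δ0: s2=1 s3=1 s1=1 s5=1 s0=1 clk=1 s6=1 s4=1
  Δ1: clk:1→0, s4:1→0
  Δ2: s3:1→0
  Δ3: s5:1→0, s6:1→0
  Δ4: s5:0→1
  (4Δ to stable)
t=2 Δ0: s2=1 s3=0 s1=1 s5=1 s0=1 clk=0 s6=0 s4=0
  Δ1: clk:0→1, s4:0→1
  Δ2: s3:0→1, s1:1→0
  Δ3: s3:1→0, s5:1→0
  Δ4: s5:0→1, s6:0→1
  Δ5: s5:1→0
  (5Δ to stable)
t=3 Δ0: s2=1 s3=0 s1=0 s5=0 s0=1 clk=1 s6=1 s4=1
  Δ1: clk:1→0
  (1Δ to stable)
t=4 Δ0: s2=1 s3=0 s1=0 s5=0 s0=1 clk=0 s6=1 s4=1
  Δ1: clk:0→1
  Δ2: s1:0→1
  Δ3: s3:0→1, s6:1→0
  Δ4: s6:0→1
  Δ5: s5:0→1
  (5Δ to stable)
t=5 Δ0: s2=1 s3=1 s1=1 s5=1 s0=1 clk=1 s6=1 s4=1
  Δ1: clk:1→0, s4:1→0
  Δ2: s3:1→0
  Δ3: s5:1→0, s6:1→0
  Δ4: s5:0→1
  (4Δ to stable)
t=6 Δ0: s2=1 s3=0 s1=1 s5=1 s0=1 clk=0 s6=0 s4=0
  Δ1: clk:0→1, s4:0→1
  Δ2: s3:0→1, s1:1→0
  Δ3: s3:1→0, s5:1→0
  Δ4: s5:0→1, s6:0→1
  Δ5: s5:1→0
  (5Δ to stable)
t=7 Δ0: s2=1 s3=0 s1=0 s5=0 s0=1 clk=1 s6=1 s4=1
  Δ1: clk:1→0
  (1Δ to stable)
t=8 Δ0: s2=1 s3=0 s1=0 s5=0 s0=1 clk=0 s6=1 s4=1
  Δ1: clk:0→1
  Δ2: s1:0→1
  Δ3: s3:0→1, s6:1→0
  Δ4: s6:0→1
  Δ5: s5:0→1
  (5Δ to stable)
t=9 Δ0: s2=1 s3=1 s1=1 s5=1 s0=1 clk=1 s6=1 s4=1
  Δ1: clk:1→0, s4:1→0
  Δ2: s3:1→0
  Δ3: s5:1→0, s6:1→0
  Δ4: s5:0→1
  (4Δ to stable)
t=10 Δ0: s2=1 s3=0 s1=1 s5=1 s0=1 clk=0 s6=0 s4=0
  Δ1: clk:0→1, s4:0→1
  Δ2: s3:0→1, s1:1→0
  Δ3: s3:1→0, s5:1→0
  Δ4: s5:0→1, s6:0→1
  Δ5: s5:1→0
  (5Δ to stable)
t=11 Δ0: s2=1 s3=0 s1=0 s5=0 s0=1 clk=1 s6=1 s4=1
  Δ1: clk:1→0
  (1Δ to stable)
t=12 Δ0: s2=1 s3=0 s1=0 s5=0 s0=1 clk=0 s6=1 s4=1
  Δ1: clk:0→1
  Δ2: s1:0→1
  Δ3: s3:0→1, s6:1→0
  Δ4: s6:0→1
  Δ5: s5:0→1
  (5Δ to stable)

yes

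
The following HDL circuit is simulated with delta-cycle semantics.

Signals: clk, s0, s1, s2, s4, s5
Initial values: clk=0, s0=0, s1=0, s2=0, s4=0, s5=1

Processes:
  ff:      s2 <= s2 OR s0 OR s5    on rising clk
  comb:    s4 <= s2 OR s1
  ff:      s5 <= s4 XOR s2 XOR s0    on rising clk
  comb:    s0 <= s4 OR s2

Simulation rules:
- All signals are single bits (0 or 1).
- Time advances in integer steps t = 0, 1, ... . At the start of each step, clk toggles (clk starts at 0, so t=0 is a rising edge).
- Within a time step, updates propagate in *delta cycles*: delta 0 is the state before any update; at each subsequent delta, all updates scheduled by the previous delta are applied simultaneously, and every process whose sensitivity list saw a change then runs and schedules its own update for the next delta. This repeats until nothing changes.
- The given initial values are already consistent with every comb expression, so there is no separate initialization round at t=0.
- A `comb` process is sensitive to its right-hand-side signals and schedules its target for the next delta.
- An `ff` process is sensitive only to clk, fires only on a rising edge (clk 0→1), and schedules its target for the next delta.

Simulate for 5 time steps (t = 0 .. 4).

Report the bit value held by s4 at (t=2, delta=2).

1

[bits: s5,s1,s0,clk,s4,s2]
t=0: Δ0=100000 Δ1=100100 Δ2=000101 Δ3=001111 | 3Δ
t=1: Δ0=001111 Δ1=001011 | 1Δ
t=2: Δ0=001011 Δ1=001111 Δ2=101111 | 2Δ
t=3: Δ0=101111 Δ1=101011 | 1Δ
t=4: Δ0=101011 Δ1=101111 | 1Δ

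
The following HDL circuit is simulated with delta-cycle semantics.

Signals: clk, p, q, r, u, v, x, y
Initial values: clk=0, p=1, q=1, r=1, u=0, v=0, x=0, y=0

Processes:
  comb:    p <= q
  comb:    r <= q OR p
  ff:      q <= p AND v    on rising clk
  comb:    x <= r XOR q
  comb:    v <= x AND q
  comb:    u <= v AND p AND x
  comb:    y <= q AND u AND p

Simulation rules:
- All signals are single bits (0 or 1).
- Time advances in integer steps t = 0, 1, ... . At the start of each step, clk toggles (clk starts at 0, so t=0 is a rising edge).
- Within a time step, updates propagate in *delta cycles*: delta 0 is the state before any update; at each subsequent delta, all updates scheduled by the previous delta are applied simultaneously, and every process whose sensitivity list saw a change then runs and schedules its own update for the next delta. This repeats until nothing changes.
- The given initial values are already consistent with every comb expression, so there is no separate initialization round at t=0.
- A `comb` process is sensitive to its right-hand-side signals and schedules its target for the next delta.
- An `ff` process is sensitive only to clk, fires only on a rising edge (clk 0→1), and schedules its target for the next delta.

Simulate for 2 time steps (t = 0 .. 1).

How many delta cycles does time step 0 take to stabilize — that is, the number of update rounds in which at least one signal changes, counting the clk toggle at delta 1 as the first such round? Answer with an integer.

t0.Δ0 q=1 v=0 p=1 y=0 clk=0 r=1 u=0 x=0
t0.Δ1 q=1 v=0 p=1 y=0 clk=1 r=1 u=0 x=0
t0.Δ2 q=0 v=0 p=1 y=0 clk=1 r=1 u=0 x=0
t0.Δ3 q=0 v=0 p=0 y=0 clk=1 r=1 u=0 x=1
t0.Δ4 q=0 v=0 p=0 y=0 clk=1 r=0 u=0 x=1
t0.Δ5 q=0 v=0 p=0 y=0 clk=1 r=0 u=0 x=0
t1.Δ0 q=0 v=0 p=0 y=0 clk=1 r=0 u=0 x=0
t1.Δ1 q=0 v=0 p=0 y=0 clk=0 r=0 u=0 x=0

5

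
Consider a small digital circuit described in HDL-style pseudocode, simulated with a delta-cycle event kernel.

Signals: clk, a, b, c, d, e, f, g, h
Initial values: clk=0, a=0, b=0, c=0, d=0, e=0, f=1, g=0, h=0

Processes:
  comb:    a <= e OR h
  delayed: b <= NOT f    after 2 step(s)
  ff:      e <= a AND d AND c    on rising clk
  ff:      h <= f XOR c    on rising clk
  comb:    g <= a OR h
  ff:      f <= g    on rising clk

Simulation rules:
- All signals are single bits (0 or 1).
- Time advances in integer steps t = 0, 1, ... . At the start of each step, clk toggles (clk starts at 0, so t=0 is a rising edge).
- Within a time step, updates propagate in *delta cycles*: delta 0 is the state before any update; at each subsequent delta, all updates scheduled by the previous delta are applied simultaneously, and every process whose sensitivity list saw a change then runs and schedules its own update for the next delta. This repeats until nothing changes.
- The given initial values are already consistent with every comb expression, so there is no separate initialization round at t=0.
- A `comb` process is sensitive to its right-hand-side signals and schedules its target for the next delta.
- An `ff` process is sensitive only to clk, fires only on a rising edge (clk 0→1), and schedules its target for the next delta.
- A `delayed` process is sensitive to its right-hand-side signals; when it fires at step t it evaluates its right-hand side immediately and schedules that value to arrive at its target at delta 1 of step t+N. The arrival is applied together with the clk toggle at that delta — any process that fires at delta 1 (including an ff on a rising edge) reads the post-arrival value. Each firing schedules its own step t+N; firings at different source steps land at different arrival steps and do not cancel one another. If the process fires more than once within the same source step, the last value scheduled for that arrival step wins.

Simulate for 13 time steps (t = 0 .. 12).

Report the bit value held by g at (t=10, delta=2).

1

t=0 Δ0: h=0 b=0 a=0 e=0 d=0 clk=0 f=1 g=0 c=0
  Δ1: clk:0→1
  Δ2: h:0→1, f:1→0
  Δ3: a:0→1, g:0→1
  (3Δ to stable)
t=1 Δ0: h=1 b=0 a=1 e=0 d=0 clk=1 f=0 g=1 c=0
  Δ1: clk:1→0
  (1Δ to stable)
t=2 Δ0: h=1 b=0 a=1 e=0 d=0 clk=0 f=0 g=1 c=0
  Δ1: b:0→1, clk:0→1
  Δ2: h:1→0, f:0→1
  Δ3: a:1→0
  Δ4: g:1→0
  (4Δ to stable)
t=3 Δ0: h=0 b=1 a=0 e=0 d=0 clk=1 f=1 g=0 c=0
  Δ1: clk:1→0
  (1Δ to stable)
t=4 Δ0: h=0 b=1 a=0 e=0 d=0 clk=0 f=1 g=0 c=0
  Δ1: b:1→0, clk:0→1
  Δ2: h:0→1, f:1→0
  Δ3: a:0→1, g:0→1
  (3Δ to stable)
t=5 Δ0: h=1 b=0 a=1 e=0 d=0 clk=1 f=0 g=1 c=0
  Δ1: clk:1→0
  (1Δ to stable)
t=6 Δ0: h=1 b=0 a=1 e=0 d=0 clk=0 f=0 g=1 c=0
  Δ1: b:0→1, clk:0→1
  Δ2: h:1→0, f:0→1
  Δ3: a:1→0
  Δ4: g:1→0
  (4Δ to stable)
t=7 Δ0: h=0 b=1 a=0 e=0 d=0 clk=1 f=1 g=0 c=0
  Δ1: clk:1→0
  (1Δ to stable)
t=8 Δ0: h=0 b=1 a=0 e=0 d=0 clk=0 f=1 g=0 c=0
  Δ1: b:1→0, clk:0→1
  Δ2: h:0→1, f:1→0
  Δ3: a:0→1, g:0→1
  (3Δ to stable)
t=9 Δ0: h=1 b=0 a=1 e=0 d=0 clk=1 f=0 g=1 c=0
  Δ1: clk:1→0
  (1Δ to stable)
t=10 Δ0: h=1 b=0 a=1 e=0 d=0 clk=0 f=0 g=1 c=0
  Δ1: b:0→1, clk:0→1
  Δ2: h:1→0, f:0→1
  Δ3: a:1→0
  Δ4: g:1→0
  (4Δ to stable)
t=11 Δ0: h=0 b=1 a=0 e=0 d=0 clk=1 f=1 g=0 c=0
  Δ1: clk:1→0
  (1Δ to stable)
t=12 Δ0: h=0 b=1 a=0 e=0 d=0 clk=0 f=1 g=0 c=0
  Δ1: b:1→0, clk:0→1
  Δ2: h:0→1, f:1→0
  Δ3: a:0→1, g:0→1
  (3Δ to stable)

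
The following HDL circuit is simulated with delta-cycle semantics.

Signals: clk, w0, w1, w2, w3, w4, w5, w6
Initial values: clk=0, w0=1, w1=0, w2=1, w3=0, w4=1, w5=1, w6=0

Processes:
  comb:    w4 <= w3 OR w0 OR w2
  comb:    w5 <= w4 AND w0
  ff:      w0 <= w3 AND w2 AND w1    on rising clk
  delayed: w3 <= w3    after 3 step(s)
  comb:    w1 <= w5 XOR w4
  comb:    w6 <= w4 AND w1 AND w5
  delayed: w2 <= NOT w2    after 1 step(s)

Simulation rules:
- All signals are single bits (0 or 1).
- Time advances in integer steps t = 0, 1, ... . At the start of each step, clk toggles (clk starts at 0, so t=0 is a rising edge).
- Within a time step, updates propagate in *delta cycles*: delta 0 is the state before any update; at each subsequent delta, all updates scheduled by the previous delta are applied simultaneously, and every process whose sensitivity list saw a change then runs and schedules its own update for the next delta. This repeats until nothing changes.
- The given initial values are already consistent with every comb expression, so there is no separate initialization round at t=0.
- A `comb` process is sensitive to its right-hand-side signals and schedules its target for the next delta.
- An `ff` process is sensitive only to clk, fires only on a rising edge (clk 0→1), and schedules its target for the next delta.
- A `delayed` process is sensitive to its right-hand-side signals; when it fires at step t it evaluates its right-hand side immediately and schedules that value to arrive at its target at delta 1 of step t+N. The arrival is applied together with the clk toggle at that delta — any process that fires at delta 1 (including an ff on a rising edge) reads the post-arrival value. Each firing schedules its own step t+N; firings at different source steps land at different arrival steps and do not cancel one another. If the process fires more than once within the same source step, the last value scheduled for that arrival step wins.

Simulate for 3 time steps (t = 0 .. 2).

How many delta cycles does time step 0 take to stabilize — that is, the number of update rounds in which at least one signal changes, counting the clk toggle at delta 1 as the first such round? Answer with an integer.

t0.Δ0 w5=1 clk=0 w3=0 w2=1 w4=1 w1=0 w0=1 w6=0
t0.Δ1 w5=1 clk=1 w3=0 w2=1 w4=1 w1=0 w0=1 w6=0
t0.Δ2 w5=1 clk=1 w3=0 w2=1 w4=1 w1=0 w0=0 w6=0
t0.Δ3 w5=0 clk=1 w3=0 w2=1 w4=1 w1=0 w0=0 w6=0
t0.Δ4 w5=0 clk=1 w3=0 w2=1 w4=1 w1=1 w0=0 w6=0
t1.Δ0 w5=0 clk=1 w3=0 w2=1 w4=1 w1=1 w0=0 w6=0
t1.Δ1 w5=0 clk=0 w3=0 w2=1 w4=1 w1=1 w0=0 w6=0
t2.Δ0 w5=0 clk=0 w3=0 w2=1 w4=1 w1=1 w0=0 w6=0
t2.Δ1 w5=0 clk=1 w3=0 w2=1 w4=1 w1=1 w0=0 w6=0

4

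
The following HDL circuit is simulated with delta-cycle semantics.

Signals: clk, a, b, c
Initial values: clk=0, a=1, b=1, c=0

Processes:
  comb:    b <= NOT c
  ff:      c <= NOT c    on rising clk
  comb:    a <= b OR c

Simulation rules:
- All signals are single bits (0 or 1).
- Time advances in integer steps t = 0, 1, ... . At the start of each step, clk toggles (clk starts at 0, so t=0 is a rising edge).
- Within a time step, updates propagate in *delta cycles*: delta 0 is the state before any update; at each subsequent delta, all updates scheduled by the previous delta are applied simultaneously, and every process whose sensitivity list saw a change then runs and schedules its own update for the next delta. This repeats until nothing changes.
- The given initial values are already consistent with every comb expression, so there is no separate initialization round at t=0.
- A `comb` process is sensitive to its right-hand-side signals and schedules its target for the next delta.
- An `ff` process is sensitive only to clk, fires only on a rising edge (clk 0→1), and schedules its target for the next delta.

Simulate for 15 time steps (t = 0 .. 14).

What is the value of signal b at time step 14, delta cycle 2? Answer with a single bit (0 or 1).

0

t0.Δ0 clk=0 c=0 a=1 b=1
t0.Δ1 clk=1 c=0 a=1 b=1
t0.Δ2 clk=1 c=1 a=1 b=1
t0.Δ3 clk=1 c=1 a=1 b=0
t1.Δ0 clk=1 c=1 a=1 b=0
t1.Δ1 clk=0 c=1 a=1 b=0
t2.Δ0 clk=0 c=1 a=1 b=0
t2.Δ1 clk=1 c=1 a=1 b=0
t2.Δ2 clk=1 c=0 a=1 b=0
t2.Δ3 clk=1 c=0 a=0 b=1
t2.Δ4 clk=1 c=0 a=1 b=1
t3.Δ0 clk=1 c=0 a=1 b=1
t3.Δ1 clk=0 c=0 a=1 b=1
t4.Δ0 clk=0 c=0 a=1 b=1
t4.Δ1 clk=1 c=0 a=1 b=1
t4.Δ2 clk=1 c=1 a=1 b=1
t4.Δ3 clk=1 c=1 a=1 b=0
t5.Δ0 clk=1 c=1 a=1 b=0
t5.Δ1 clk=0 c=1 a=1 b=0
t6.Δ0 clk=0 c=1 a=1 b=0
t6.Δ1 clk=1 c=1 a=1 b=0
t6.Δ2 clk=1 c=0 a=1 b=0
t6.Δ3 clk=1 c=0 a=0 b=1
t6.Δ4 clk=1 c=0 a=1 b=1
t7.Δ0 clk=1 c=0 a=1 b=1
t7.Δ1 clk=0 c=0 a=1 b=1
t8.Δ0 clk=0 c=0 a=1 b=1
t8.Δ1 clk=1 c=0 a=1 b=1
t8.Δ2 clk=1 c=1 a=1 b=1
t8.Δ3 clk=1 c=1 a=1 b=0
t9.Δ0 clk=1 c=1 a=1 b=0
t9.Δ1 clk=0 c=1 a=1 b=0
t10.Δ0 clk=0 c=1 a=1 b=0
t10.Δ1 clk=1 c=1 a=1 b=0
t10.Δ2 clk=1 c=0 a=1 b=0
t10.Δ3 clk=1 c=0 a=0 b=1
t10.Δ4 clk=1 c=0 a=1 b=1
t11.Δ0 clk=1 c=0 a=1 b=1
t11.Δ1 clk=0 c=0 a=1 b=1
t12.Δ0 clk=0 c=0 a=1 b=1
t12.Δ1 clk=1 c=0 a=1 b=1
t12.Δ2 clk=1 c=1 a=1 b=1
t12.Δ3 clk=1 c=1 a=1 b=0
t13.Δ0 clk=1 c=1 a=1 b=0
t13.Δ1 clk=0 c=1 a=1 b=0
t14.Δ0 clk=0 c=1 a=1 b=0
t14.Δ1 clk=1 c=1 a=1 b=0
t14.Δ2 clk=1 c=0 a=1 b=0
t14.Δ3 clk=1 c=0 a=0 b=1
t14.Δ4 clk=1 c=0 a=1 b=1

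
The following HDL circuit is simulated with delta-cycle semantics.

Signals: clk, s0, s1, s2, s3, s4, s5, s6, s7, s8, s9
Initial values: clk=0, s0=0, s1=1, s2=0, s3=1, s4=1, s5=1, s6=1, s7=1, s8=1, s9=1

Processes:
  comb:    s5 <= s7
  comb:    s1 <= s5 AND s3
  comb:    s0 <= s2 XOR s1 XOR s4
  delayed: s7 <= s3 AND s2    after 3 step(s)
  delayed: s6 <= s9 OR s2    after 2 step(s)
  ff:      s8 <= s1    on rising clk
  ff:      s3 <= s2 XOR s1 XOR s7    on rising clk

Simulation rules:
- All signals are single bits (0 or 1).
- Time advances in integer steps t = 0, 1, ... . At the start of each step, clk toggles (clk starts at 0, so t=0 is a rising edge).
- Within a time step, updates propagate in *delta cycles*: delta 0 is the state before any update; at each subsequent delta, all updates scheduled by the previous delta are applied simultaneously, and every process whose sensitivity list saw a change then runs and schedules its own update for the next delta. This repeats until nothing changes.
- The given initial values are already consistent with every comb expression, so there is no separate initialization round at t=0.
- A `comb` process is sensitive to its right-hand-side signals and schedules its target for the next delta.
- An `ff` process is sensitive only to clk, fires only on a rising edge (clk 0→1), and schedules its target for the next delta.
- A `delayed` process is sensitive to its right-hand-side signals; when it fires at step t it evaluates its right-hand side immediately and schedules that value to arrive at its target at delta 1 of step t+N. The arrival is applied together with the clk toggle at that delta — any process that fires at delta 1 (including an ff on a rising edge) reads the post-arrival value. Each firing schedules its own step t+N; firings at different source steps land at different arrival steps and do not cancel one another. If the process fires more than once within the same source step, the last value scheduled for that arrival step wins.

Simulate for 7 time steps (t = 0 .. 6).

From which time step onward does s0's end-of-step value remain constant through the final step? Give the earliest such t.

3

t=0 Δ0: s7=1 s5=1 s4=1 s9=1 clk=0 s0=0 s1=1 s6=1 s2=0 s3=1 s8=1
  Δ1: clk:0→1
  Δ2: s3:1→0
  Δ3: s1:1→0
  Δ4: s0:0→1
  (4Δ to stable)
t=1 Δ0: s7=1 s5=1 s4=1 s9=1 clk=1 s0=1 s1=0 s6=1 s2=0 s3=0 s8=1
  Δ1: clk:1→0
  (1Δ to stable)
t=2 Δ0: s7=1 s5=1 s4=1 s9=1 clk=0 s0=1 s1=0 s6=1 s2=0 s3=0 s8=1
  Δ1: clk:0→1
  Δ2: s3:0→1, s8:1→0
  Δ3: s1:0→1
  Δ4: s0:1→0
  (4Δ to stable)
t=3 Δ0: s7=1 s5=1 s4=1 s9=1 clk=1 s0=0 s1=1 s6=1 s2=0 s3=1 s8=0
  Δ1: s7:1→0, clk:1→0
  Δ2: s5:1→0
  Δ3: s1:1→0
  Δ4: s0:0→1
  (4Δ to stable)
t=4 Δ0: s7=0 s5=0 s4=1 s9=1 clk=0 s0=1 s1=0 s6=1 s2=0 s3=1 s8=0
  Δ1: clk:0→1
  Δ2: s3:1→0
  (2Δ to stable)
t=5 Δ0: s7=0 s5=0 s4=1 s9=1 clk=1 s0=1 s1=0 s6=1 s2=0 s3=0 s8=0
  Δ1: clk:1→0
  (1Δ to stable)
t=6 Δ0: s7=0 s5=0 s4=1 s9=1 clk=0 s0=1 s1=0 s6=1 s2=0 s3=0 s8=0
  Δ1: clk:0→1
  (1Δ to stable)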